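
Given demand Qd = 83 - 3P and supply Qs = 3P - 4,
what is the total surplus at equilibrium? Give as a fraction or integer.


Find equilibrium: 83 - 3P = 3P - 4
83 + 4 = 6P
P* = 87/6 = 29/2
Q* = 3*29/2 - 4 = 79/2
Inverse demand: P = 83/3 - Q/3, so P_max = 83/3
Inverse supply: P = 4/3 + Q/3, so P_min = 4/3
CS = (1/2) * 79/2 * (83/3 - 29/2) = 6241/24
PS = (1/2) * 79/2 * (29/2 - 4/3) = 6241/24
TS = CS + PS = 6241/24 + 6241/24 = 6241/12

6241/12


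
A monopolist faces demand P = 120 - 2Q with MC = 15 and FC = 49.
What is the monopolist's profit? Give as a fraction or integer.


MR = MC: 120 - 4Q = 15
Q* = 105/4
P* = 120 - 2*105/4 = 135/2
Profit = (P* - MC)*Q* - FC
= (135/2 - 15)*105/4 - 49
= 105/2*105/4 - 49
= 11025/8 - 49 = 10633/8

10633/8


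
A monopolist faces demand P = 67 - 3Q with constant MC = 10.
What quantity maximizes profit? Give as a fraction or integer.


TR = P*Q = (67 - 3Q)Q = 67Q - 3Q^2
MR = dTR/dQ = 67 - 6Q
Set MR = MC:
67 - 6Q = 10
57 = 6Q
Q* = 57/6 = 19/2

19/2


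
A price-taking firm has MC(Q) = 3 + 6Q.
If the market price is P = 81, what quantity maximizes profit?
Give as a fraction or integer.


In perfect competition, profit is maximized where P = MC.
81 = 3 + 6Q
78 = 6Q
Q* = 78/6 = 13

13


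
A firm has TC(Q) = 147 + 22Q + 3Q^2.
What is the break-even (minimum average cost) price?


AC(Q) = 147/Q + 22 + 3Q
To minimize: dAC/dQ = -147/Q^2 + 3 = 0
Q^2 = 147/3 = 49
Q* = 7
Min AC = 147/7 + 22 + 3*7
Min AC = 21 + 22 + 21 = 64

64


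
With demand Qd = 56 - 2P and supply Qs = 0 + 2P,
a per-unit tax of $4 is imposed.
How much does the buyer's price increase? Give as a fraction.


With a per-unit tax, the buyer's price increase depends on relative slopes.
Supply slope: d = 2, Demand slope: b = 2
Buyer's price increase = d * tax / (b + d)
= 2 * 4 / (2 + 2)
= 8 / 4 = 2

2


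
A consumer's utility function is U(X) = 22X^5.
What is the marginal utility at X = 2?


MU = dU/dX = 22*5*X^(5-1)
MU = 110*X^4
At X = 2:
MU = 110 * 2^4
MU = 110 * 16 = 1760

1760


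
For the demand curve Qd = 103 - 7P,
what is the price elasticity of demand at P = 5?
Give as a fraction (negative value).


dQ/dP = -7
At P = 5: Q = 103 - 7*5 = 68
E = (dQ/dP)(P/Q) = (-7)(5/68) = -35/68

-35/68


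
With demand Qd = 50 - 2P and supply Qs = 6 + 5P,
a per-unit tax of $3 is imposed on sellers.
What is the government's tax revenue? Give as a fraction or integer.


With tax on sellers, new supply: Qs' = 6 + 5(P - 3)
= 5P - 9
New equilibrium quantity:
Q_new = 232/7
Tax revenue = tax * Q_new = 3 * 232/7 = 696/7

696/7


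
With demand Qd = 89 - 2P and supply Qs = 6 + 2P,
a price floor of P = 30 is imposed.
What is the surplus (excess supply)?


At P = 30:
Qd = 89 - 2*30 = 29
Qs = 6 + 2*30 = 66
Surplus = Qs - Qd = 66 - 29 = 37

37


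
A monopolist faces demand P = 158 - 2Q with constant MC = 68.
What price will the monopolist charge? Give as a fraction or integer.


MR = 158 - 4Q
Set MR = MC: 158 - 4Q = 68
Q* = 45/2
Substitute into demand:
P* = 158 - 2*45/2 = 113

113


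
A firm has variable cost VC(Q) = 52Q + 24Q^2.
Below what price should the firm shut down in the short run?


AVC(Q) = VC(Q)/Q = 52 + 24Q
AVC is increasing in Q, so minimum AVC is at Q -> 0+.
Min AVC = 52
The firm should shut down if P < 52.

52


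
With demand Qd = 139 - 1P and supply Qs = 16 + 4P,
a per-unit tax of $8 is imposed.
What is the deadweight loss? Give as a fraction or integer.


Pre-tax equilibrium quantity: Q* = 572/5
Post-tax equilibrium quantity: Q_tax = 108
Reduction in quantity: Q* - Q_tax = 32/5
DWL = (1/2) * tax * (Q* - Q_tax)
DWL = (1/2) * 8 * 32/5 = 128/5

128/5


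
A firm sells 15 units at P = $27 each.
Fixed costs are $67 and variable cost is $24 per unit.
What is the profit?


Total Revenue = P * Q = 27 * 15 = $405
Total Cost = FC + VC*Q = 67 + 24*15 = $427
Profit = TR - TC = 405 - 427 = $-22

$-22


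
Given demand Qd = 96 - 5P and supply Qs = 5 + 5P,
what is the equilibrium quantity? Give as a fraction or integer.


First find equilibrium price:
96 - 5P = 5 + 5P
P* = 91/10 = 91/10
Then substitute into demand:
Q* = 96 - 5 * 91/10 = 101/2

101/2


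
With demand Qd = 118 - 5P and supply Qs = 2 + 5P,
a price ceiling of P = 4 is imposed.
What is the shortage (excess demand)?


At P = 4:
Qd = 118 - 5*4 = 98
Qs = 2 + 5*4 = 22
Shortage = Qd - Qs = 98 - 22 = 76

76


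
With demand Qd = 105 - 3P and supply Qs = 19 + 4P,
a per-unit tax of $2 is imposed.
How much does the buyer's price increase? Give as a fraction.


With a per-unit tax, the buyer's price increase depends on relative slopes.
Supply slope: d = 4, Demand slope: b = 3
Buyer's price increase = d * tax / (b + d)
= 4 * 2 / (3 + 4)
= 8 / 7 = 8/7

8/7


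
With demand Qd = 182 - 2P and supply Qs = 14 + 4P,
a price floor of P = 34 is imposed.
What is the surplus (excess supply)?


At P = 34:
Qd = 182 - 2*34 = 114
Qs = 14 + 4*34 = 150
Surplus = Qs - Qd = 150 - 114 = 36

36


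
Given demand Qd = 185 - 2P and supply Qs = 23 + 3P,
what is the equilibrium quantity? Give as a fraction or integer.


First find equilibrium price:
185 - 2P = 23 + 3P
P* = 162/5 = 162/5
Then substitute into demand:
Q* = 185 - 2 * 162/5 = 601/5

601/5


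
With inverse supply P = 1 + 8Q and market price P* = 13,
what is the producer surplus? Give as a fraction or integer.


Minimum supply price (at Q=0): P_min = 1
Quantity supplied at P* = 13:
Q* = (13 - 1)/8 = 3/2
PS = (1/2) * Q* * (P* - P_min)
PS = (1/2) * 3/2 * (13 - 1)
PS = (1/2) * 3/2 * 12 = 9

9


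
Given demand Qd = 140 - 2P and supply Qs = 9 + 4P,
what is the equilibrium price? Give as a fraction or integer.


At equilibrium, Qd = Qs.
140 - 2P = 9 + 4P
140 - 9 = 2P + 4P
131 = 6P
P* = 131/6 = 131/6

131/6


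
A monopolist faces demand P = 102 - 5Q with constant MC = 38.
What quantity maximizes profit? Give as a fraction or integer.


TR = P*Q = (102 - 5Q)Q = 102Q - 5Q^2
MR = dTR/dQ = 102 - 10Q
Set MR = MC:
102 - 10Q = 38
64 = 10Q
Q* = 64/10 = 32/5

32/5


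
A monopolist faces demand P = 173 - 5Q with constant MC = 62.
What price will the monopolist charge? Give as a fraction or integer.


MR = 173 - 10Q
Set MR = MC: 173 - 10Q = 62
Q* = 111/10
Substitute into demand:
P* = 173 - 5*111/10 = 235/2

235/2


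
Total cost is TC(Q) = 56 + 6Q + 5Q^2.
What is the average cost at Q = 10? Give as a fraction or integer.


TC(10) = 56 + 6*10 + 5*10^2
TC(10) = 56 + 60 + 500 = 616
AC = TC/Q = 616/10 = 308/5

308/5


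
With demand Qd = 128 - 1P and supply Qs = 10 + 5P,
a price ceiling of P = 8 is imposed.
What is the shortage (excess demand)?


At P = 8:
Qd = 128 - 1*8 = 120
Qs = 10 + 5*8 = 50
Shortage = Qd - Qs = 120 - 50 = 70

70


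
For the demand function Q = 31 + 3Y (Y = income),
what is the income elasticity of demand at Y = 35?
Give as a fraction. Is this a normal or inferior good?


dQ/dY = 3
At Y = 35: Q = 31 + 3*35 = 136
Ey = (dQ/dY)(Y/Q) = 3 * 35 / 136 = 105/136
Since Ey > 0, this is a normal good.

105/136 (normal good)


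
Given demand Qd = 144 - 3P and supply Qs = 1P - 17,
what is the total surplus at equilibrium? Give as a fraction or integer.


Find equilibrium: 144 - 3P = 1P - 17
144 + 17 = 4P
P* = 161/4 = 161/4
Q* = 1*161/4 - 17 = 93/4
Inverse demand: P = 48 - Q/3, so P_max = 48
Inverse supply: P = 17 + Q/1, so P_min = 17
CS = (1/2) * 93/4 * (48 - 161/4) = 2883/32
PS = (1/2) * 93/4 * (161/4 - 17) = 8649/32
TS = CS + PS = 2883/32 + 8649/32 = 2883/8

2883/8


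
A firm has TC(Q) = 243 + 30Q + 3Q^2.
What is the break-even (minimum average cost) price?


AC(Q) = 243/Q + 30 + 3Q
To minimize: dAC/dQ = -243/Q^2 + 3 = 0
Q^2 = 243/3 = 81
Q* = 9
Min AC = 243/9 + 30 + 3*9
Min AC = 27 + 30 + 27 = 84

84


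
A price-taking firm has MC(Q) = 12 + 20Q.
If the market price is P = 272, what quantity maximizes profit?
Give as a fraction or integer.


In perfect competition, profit is maximized where P = MC.
272 = 12 + 20Q
260 = 20Q
Q* = 260/20 = 13

13


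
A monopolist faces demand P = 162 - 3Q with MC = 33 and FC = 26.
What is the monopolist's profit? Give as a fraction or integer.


MR = MC: 162 - 6Q = 33
Q* = 43/2
P* = 162 - 3*43/2 = 195/2
Profit = (P* - MC)*Q* - FC
= (195/2 - 33)*43/2 - 26
= 129/2*43/2 - 26
= 5547/4 - 26 = 5443/4

5443/4


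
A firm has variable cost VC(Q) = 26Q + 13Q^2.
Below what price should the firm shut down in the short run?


AVC(Q) = VC(Q)/Q = 26 + 13Q
AVC is increasing in Q, so minimum AVC is at Q -> 0+.
Min AVC = 26
The firm should shut down if P < 26.

26


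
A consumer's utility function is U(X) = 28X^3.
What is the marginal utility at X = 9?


MU = dU/dX = 28*3*X^(3-1)
MU = 84*X^2
At X = 9:
MU = 84 * 9^2
MU = 84 * 81 = 6804

6804


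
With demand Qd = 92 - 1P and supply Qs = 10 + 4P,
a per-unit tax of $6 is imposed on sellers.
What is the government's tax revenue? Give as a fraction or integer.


With tax on sellers, new supply: Qs' = 10 + 4(P - 6)
= 4P - 14
New equilibrium quantity:
Q_new = 354/5
Tax revenue = tax * Q_new = 6 * 354/5 = 2124/5

2124/5


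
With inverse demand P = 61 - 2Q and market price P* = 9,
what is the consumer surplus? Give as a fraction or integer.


Maximum willingness to pay (at Q=0): P_max = 61
Quantity demanded at P* = 9:
Q* = (61 - 9)/2 = 26
CS = (1/2) * Q* * (P_max - P*)
CS = (1/2) * 26 * (61 - 9)
CS = (1/2) * 26 * 52 = 676

676


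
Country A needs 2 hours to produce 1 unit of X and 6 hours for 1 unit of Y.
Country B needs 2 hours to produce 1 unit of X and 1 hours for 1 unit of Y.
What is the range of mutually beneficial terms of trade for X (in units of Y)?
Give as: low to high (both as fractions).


Opportunity cost of X for Country A = hours_X / hours_Y = 2/6 = 1/3 units of Y
Opportunity cost of X for Country B = hours_X / hours_Y = 2/1 = 2 units of Y
Terms of trade must be between the two opportunity costs.
Range: 1/3 to 2

1/3 to 2


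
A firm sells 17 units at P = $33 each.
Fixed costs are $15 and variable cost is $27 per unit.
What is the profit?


Total Revenue = P * Q = 33 * 17 = $561
Total Cost = FC + VC*Q = 15 + 27*17 = $474
Profit = TR - TC = 561 - 474 = $87

$87


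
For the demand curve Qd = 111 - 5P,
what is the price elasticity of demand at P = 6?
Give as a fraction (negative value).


dQ/dP = -5
At P = 6: Q = 111 - 5*6 = 81
E = (dQ/dP)(P/Q) = (-5)(6/81) = -10/27

-10/27


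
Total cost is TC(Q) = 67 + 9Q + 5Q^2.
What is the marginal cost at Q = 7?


MC = dTC/dQ = 9 + 2*5*Q
At Q = 7:
MC = 9 + 10*7
MC = 9 + 70 = 79

79


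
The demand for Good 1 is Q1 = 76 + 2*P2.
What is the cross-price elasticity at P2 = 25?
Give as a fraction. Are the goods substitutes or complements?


dQ1/dP2 = 2
At P2 = 25: Q1 = 76 + 2*25 = 126
Exy = (dQ1/dP2)(P2/Q1) = 2 * 25 / 126 = 25/63
Since Exy > 0, the goods are substitutes.

25/63 (substitutes)


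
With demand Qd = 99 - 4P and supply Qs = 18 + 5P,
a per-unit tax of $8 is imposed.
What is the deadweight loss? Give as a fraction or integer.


Pre-tax equilibrium quantity: Q* = 63
Post-tax equilibrium quantity: Q_tax = 407/9
Reduction in quantity: Q* - Q_tax = 160/9
DWL = (1/2) * tax * (Q* - Q_tax)
DWL = (1/2) * 8 * 160/9 = 640/9

640/9


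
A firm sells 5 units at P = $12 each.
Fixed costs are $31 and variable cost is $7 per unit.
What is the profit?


Total Revenue = P * Q = 12 * 5 = $60
Total Cost = FC + VC*Q = 31 + 7*5 = $66
Profit = TR - TC = 60 - 66 = $-6

$-6


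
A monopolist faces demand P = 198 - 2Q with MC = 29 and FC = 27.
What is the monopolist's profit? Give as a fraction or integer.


MR = MC: 198 - 4Q = 29
Q* = 169/4
P* = 198 - 2*169/4 = 227/2
Profit = (P* - MC)*Q* - FC
= (227/2 - 29)*169/4 - 27
= 169/2*169/4 - 27
= 28561/8 - 27 = 28345/8

28345/8


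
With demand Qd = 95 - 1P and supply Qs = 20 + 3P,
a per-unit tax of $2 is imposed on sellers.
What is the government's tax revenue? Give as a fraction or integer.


With tax on sellers, new supply: Qs' = 20 + 3(P - 2)
= 14 + 3P
New equilibrium quantity:
Q_new = 299/4
Tax revenue = tax * Q_new = 2 * 299/4 = 299/2

299/2


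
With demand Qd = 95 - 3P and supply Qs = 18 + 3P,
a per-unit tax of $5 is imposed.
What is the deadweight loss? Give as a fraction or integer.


Pre-tax equilibrium quantity: Q* = 113/2
Post-tax equilibrium quantity: Q_tax = 49
Reduction in quantity: Q* - Q_tax = 15/2
DWL = (1/2) * tax * (Q* - Q_tax)
DWL = (1/2) * 5 * 15/2 = 75/4

75/4


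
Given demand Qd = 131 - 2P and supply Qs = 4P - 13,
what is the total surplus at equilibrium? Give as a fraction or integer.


Find equilibrium: 131 - 2P = 4P - 13
131 + 13 = 6P
P* = 144/6 = 24
Q* = 4*24 - 13 = 83
Inverse demand: P = 131/2 - Q/2, so P_max = 131/2
Inverse supply: P = 13/4 + Q/4, so P_min = 13/4
CS = (1/2) * 83 * (131/2 - 24) = 6889/4
PS = (1/2) * 83 * (24 - 13/4) = 6889/8
TS = CS + PS = 6889/4 + 6889/8 = 20667/8

20667/8


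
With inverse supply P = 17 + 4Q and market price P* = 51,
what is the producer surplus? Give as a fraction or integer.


Minimum supply price (at Q=0): P_min = 17
Quantity supplied at P* = 51:
Q* = (51 - 17)/4 = 17/2
PS = (1/2) * Q* * (P* - P_min)
PS = (1/2) * 17/2 * (51 - 17)
PS = (1/2) * 17/2 * 34 = 289/2

289/2


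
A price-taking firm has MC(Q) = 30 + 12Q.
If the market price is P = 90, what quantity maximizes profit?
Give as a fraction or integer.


In perfect competition, profit is maximized where P = MC.
90 = 30 + 12Q
60 = 12Q
Q* = 60/12 = 5

5


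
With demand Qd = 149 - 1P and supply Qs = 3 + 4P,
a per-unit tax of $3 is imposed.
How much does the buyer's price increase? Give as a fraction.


With a per-unit tax, the buyer's price increase depends on relative slopes.
Supply slope: d = 4, Demand slope: b = 1
Buyer's price increase = d * tax / (b + d)
= 4 * 3 / (1 + 4)
= 12 / 5 = 12/5

12/5


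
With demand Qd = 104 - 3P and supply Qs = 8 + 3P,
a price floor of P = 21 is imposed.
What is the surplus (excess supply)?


At P = 21:
Qd = 104 - 3*21 = 41
Qs = 8 + 3*21 = 71
Surplus = Qs - Qd = 71 - 41 = 30

30


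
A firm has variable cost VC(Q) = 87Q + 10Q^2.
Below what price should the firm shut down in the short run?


AVC(Q) = VC(Q)/Q = 87 + 10Q
AVC is increasing in Q, so minimum AVC is at Q -> 0+.
Min AVC = 87
The firm should shut down if P < 87.

87


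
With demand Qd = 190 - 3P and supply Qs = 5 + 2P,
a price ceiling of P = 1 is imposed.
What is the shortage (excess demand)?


At P = 1:
Qd = 190 - 3*1 = 187
Qs = 5 + 2*1 = 7
Shortage = Qd - Qs = 187 - 7 = 180

180


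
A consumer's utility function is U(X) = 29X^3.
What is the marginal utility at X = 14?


MU = dU/dX = 29*3*X^(3-1)
MU = 87*X^2
At X = 14:
MU = 87 * 14^2
MU = 87 * 196 = 17052

17052


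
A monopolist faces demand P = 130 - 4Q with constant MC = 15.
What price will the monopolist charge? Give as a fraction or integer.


MR = 130 - 8Q
Set MR = MC: 130 - 8Q = 15
Q* = 115/8
Substitute into demand:
P* = 130 - 4*115/8 = 145/2

145/2


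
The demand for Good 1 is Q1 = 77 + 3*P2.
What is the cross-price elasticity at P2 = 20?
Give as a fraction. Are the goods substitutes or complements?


dQ1/dP2 = 3
At P2 = 20: Q1 = 77 + 3*20 = 137
Exy = (dQ1/dP2)(P2/Q1) = 3 * 20 / 137 = 60/137
Since Exy > 0, the goods are substitutes.

60/137 (substitutes)


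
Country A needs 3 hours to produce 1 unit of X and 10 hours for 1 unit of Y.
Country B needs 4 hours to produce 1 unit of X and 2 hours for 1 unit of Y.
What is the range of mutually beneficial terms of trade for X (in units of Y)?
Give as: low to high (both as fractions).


Opportunity cost of X for Country A = hours_X / hours_Y = 3/10 = 3/10 units of Y
Opportunity cost of X for Country B = hours_X / hours_Y = 4/2 = 2 units of Y
Terms of trade must be between the two opportunity costs.
Range: 3/10 to 2

3/10 to 2


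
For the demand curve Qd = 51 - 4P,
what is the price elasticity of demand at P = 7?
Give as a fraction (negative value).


dQ/dP = -4
At P = 7: Q = 51 - 4*7 = 23
E = (dQ/dP)(P/Q) = (-4)(7/23) = -28/23

-28/23


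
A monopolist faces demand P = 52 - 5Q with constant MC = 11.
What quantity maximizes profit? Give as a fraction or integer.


TR = P*Q = (52 - 5Q)Q = 52Q - 5Q^2
MR = dTR/dQ = 52 - 10Q
Set MR = MC:
52 - 10Q = 11
41 = 10Q
Q* = 41/10 = 41/10

41/10


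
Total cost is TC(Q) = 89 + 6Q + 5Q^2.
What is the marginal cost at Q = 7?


MC = dTC/dQ = 6 + 2*5*Q
At Q = 7:
MC = 6 + 10*7
MC = 6 + 70 = 76

76


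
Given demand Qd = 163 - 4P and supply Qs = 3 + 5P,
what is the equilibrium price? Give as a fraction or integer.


At equilibrium, Qd = Qs.
163 - 4P = 3 + 5P
163 - 3 = 4P + 5P
160 = 9P
P* = 160/9 = 160/9

160/9


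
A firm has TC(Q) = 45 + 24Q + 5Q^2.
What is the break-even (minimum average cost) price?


AC(Q) = 45/Q + 24 + 5Q
To minimize: dAC/dQ = -45/Q^2 + 5 = 0
Q^2 = 45/5 = 9
Q* = 3
Min AC = 45/3 + 24 + 5*3
Min AC = 15 + 24 + 15 = 54

54


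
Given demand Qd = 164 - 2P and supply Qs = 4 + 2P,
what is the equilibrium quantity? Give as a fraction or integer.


First find equilibrium price:
164 - 2P = 4 + 2P
P* = 160/4 = 40
Then substitute into demand:
Q* = 164 - 2 * 40 = 84

84


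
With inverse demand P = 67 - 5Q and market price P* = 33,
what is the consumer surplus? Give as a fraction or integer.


Maximum willingness to pay (at Q=0): P_max = 67
Quantity demanded at P* = 33:
Q* = (67 - 33)/5 = 34/5
CS = (1/2) * Q* * (P_max - P*)
CS = (1/2) * 34/5 * (67 - 33)
CS = (1/2) * 34/5 * 34 = 578/5

578/5


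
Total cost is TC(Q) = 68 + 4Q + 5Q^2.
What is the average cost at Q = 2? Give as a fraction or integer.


TC(2) = 68 + 4*2 + 5*2^2
TC(2) = 68 + 8 + 20 = 96
AC = TC/Q = 96/2 = 48

48


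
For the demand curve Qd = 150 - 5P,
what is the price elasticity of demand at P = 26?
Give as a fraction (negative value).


dQ/dP = -5
At P = 26: Q = 150 - 5*26 = 20
E = (dQ/dP)(P/Q) = (-5)(26/20) = -13/2

-13/2


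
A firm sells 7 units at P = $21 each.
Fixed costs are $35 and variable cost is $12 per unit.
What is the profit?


Total Revenue = P * Q = 21 * 7 = $147
Total Cost = FC + VC*Q = 35 + 12*7 = $119
Profit = TR - TC = 147 - 119 = $28

$28


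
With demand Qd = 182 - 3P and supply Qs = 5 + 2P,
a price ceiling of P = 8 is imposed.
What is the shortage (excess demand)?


At P = 8:
Qd = 182 - 3*8 = 158
Qs = 5 + 2*8 = 21
Shortage = Qd - Qs = 158 - 21 = 137

137


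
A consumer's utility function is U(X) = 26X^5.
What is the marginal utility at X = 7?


MU = dU/dX = 26*5*X^(5-1)
MU = 130*X^4
At X = 7:
MU = 130 * 7^4
MU = 130 * 2401 = 312130

312130


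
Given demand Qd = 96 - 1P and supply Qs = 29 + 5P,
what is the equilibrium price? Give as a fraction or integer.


At equilibrium, Qd = Qs.
96 - 1P = 29 + 5P
96 - 29 = 1P + 5P
67 = 6P
P* = 67/6 = 67/6

67/6


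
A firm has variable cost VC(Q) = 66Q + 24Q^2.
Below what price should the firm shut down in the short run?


AVC(Q) = VC(Q)/Q = 66 + 24Q
AVC is increasing in Q, so minimum AVC is at Q -> 0+.
Min AVC = 66
The firm should shut down if P < 66.

66


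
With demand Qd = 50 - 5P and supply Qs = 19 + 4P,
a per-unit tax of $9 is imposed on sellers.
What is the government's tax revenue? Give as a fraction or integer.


With tax on sellers, new supply: Qs' = 19 + 4(P - 9)
= 4P - 17
New equilibrium quantity:
Q_new = 115/9
Tax revenue = tax * Q_new = 9 * 115/9 = 115

115


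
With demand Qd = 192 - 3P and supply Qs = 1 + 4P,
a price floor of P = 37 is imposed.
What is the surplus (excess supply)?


At P = 37:
Qd = 192 - 3*37 = 81
Qs = 1 + 4*37 = 149
Surplus = Qs - Qd = 149 - 81 = 68

68


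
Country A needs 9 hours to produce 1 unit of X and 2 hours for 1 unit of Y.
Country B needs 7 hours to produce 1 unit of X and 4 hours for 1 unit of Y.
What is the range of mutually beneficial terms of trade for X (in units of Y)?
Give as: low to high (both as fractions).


Opportunity cost of X for Country A = hours_X / hours_Y = 9/2 = 9/2 units of Y
Opportunity cost of X for Country B = hours_X / hours_Y = 7/4 = 7/4 units of Y
Terms of trade must be between the two opportunity costs.
Range: 7/4 to 9/2

7/4 to 9/2


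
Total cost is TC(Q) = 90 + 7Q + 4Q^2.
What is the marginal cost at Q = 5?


MC = dTC/dQ = 7 + 2*4*Q
At Q = 5:
MC = 7 + 8*5
MC = 7 + 40 = 47

47


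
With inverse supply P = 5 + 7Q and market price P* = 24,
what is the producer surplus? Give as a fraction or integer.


Minimum supply price (at Q=0): P_min = 5
Quantity supplied at P* = 24:
Q* = (24 - 5)/7 = 19/7
PS = (1/2) * Q* * (P* - P_min)
PS = (1/2) * 19/7 * (24 - 5)
PS = (1/2) * 19/7 * 19 = 361/14

361/14


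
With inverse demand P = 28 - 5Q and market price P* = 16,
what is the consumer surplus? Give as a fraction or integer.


Maximum willingness to pay (at Q=0): P_max = 28
Quantity demanded at P* = 16:
Q* = (28 - 16)/5 = 12/5
CS = (1/2) * Q* * (P_max - P*)
CS = (1/2) * 12/5 * (28 - 16)
CS = (1/2) * 12/5 * 12 = 72/5

72/5


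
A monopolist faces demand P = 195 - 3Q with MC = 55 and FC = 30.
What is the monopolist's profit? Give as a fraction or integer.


MR = MC: 195 - 6Q = 55
Q* = 70/3
P* = 195 - 3*70/3 = 125
Profit = (P* - MC)*Q* - FC
= (125 - 55)*70/3 - 30
= 70*70/3 - 30
= 4900/3 - 30 = 4810/3

4810/3


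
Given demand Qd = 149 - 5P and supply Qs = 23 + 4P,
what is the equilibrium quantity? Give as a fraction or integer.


First find equilibrium price:
149 - 5P = 23 + 4P
P* = 126/9 = 14
Then substitute into demand:
Q* = 149 - 5 * 14 = 79

79


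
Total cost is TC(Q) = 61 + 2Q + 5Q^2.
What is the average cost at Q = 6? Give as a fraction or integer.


TC(6) = 61 + 2*6 + 5*6^2
TC(6) = 61 + 12 + 180 = 253
AC = TC/Q = 253/6 = 253/6

253/6


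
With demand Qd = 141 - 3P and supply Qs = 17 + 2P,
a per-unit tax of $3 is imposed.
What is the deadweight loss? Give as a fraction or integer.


Pre-tax equilibrium quantity: Q* = 333/5
Post-tax equilibrium quantity: Q_tax = 63
Reduction in quantity: Q* - Q_tax = 18/5
DWL = (1/2) * tax * (Q* - Q_tax)
DWL = (1/2) * 3 * 18/5 = 27/5

27/5


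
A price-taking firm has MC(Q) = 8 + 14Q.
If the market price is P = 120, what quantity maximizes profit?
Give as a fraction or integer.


In perfect competition, profit is maximized where P = MC.
120 = 8 + 14Q
112 = 14Q
Q* = 112/14 = 8

8


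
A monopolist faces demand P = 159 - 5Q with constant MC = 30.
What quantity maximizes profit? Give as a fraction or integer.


TR = P*Q = (159 - 5Q)Q = 159Q - 5Q^2
MR = dTR/dQ = 159 - 10Q
Set MR = MC:
159 - 10Q = 30
129 = 10Q
Q* = 129/10 = 129/10

129/10


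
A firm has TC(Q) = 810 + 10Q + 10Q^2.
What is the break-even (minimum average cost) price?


AC(Q) = 810/Q + 10 + 10Q
To minimize: dAC/dQ = -810/Q^2 + 10 = 0
Q^2 = 810/10 = 81
Q* = 9
Min AC = 810/9 + 10 + 10*9
Min AC = 90 + 10 + 90 = 190

190


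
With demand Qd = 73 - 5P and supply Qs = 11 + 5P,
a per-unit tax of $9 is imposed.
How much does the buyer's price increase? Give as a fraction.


With a per-unit tax, the buyer's price increase depends on relative slopes.
Supply slope: d = 5, Demand slope: b = 5
Buyer's price increase = d * tax / (b + d)
= 5 * 9 / (5 + 5)
= 45 / 10 = 9/2

9/2


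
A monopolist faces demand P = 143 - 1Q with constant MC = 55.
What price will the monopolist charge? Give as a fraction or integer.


MR = 143 - 2Q
Set MR = MC: 143 - 2Q = 55
Q* = 44
Substitute into demand:
P* = 143 - 1*44 = 99

99


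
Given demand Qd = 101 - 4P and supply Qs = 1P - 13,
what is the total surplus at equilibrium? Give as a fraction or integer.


Find equilibrium: 101 - 4P = 1P - 13
101 + 13 = 5P
P* = 114/5 = 114/5
Q* = 1*114/5 - 13 = 49/5
Inverse demand: P = 101/4 - Q/4, so P_max = 101/4
Inverse supply: P = 13 + Q/1, so P_min = 13
CS = (1/2) * 49/5 * (101/4 - 114/5) = 2401/200
PS = (1/2) * 49/5 * (114/5 - 13) = 2401/50
TS = CS + PS = 2401/200 + 2401/50 = 2401/40

2401/40


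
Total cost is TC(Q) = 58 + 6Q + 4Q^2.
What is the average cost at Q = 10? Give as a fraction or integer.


TC(10) = 58 + 6*10 + 4*10^2
TC(10) = 58 + 60 + 400 = 518
AC = TC/Q = 518/10 = 259/5

259/5


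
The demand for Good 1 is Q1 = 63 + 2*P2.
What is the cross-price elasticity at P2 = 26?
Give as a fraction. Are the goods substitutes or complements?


dQ1/dP2 = 2
At P2 = 26: Q1 = 63 + 2*26 = 115
Exy = (dQ1/dP2)(P2/Q1) = 2 * 26 / 115 = 52/115
Since Exy > 0, the goods are substitutes.

52/115 (substitutes)


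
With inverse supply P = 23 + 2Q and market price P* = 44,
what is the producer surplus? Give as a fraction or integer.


Minimum supply price (at Q=0): P_min = 23
Quantity supplied at P* = 44:
Q* = (44 - 23)/2 = 21/2
PS = (1/2) * Q* * (P* - P_min)
PS = (1/2) * 21/2 * (44 - 23)
PS = (1/2) * 21/2 * 21 = 441/4

441/4


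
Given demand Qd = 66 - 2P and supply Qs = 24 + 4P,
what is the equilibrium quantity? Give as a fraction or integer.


First find equilibrium price:
66 - 2P = 24 + 4P
P* = 42/6 = 7
Then substitute into demand:
Q* = 66 - 2 * 7 = 52

52


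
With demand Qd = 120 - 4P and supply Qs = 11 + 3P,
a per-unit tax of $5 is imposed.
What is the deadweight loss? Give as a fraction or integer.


Pre-tax equilibrium quantity: Q* = 404/7
Post-tax equilibrium quantity: Q_tax = 344/7
Reduction in quantity: Q* - Q_tax = 60/7
DWL = (1/2) * tax * (Q* - Q_tax)
DWL = (1/2) * 5 * 60/7 = 150/7

150/7


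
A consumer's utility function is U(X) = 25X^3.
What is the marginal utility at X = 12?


MU = dU/dX = 25*3*X^(3-1)
MU = 75*X^2
At X = 12:
MU = 75 * 12^2
MU = 75 * 144 = 10800

10800


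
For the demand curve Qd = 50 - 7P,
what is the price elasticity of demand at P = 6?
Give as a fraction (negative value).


dQ/dP = -7
At P = 6: Q = 50 - 7*6 = 8
E = (dQ/dP)(P/Q) = (-7)(6/8) = -21/4

-21/4


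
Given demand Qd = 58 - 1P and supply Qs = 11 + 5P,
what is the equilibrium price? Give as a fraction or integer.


At equilibrium, Qd = Qs.
58 - 1P = 11 + 5P
58 - 11 = 1P + 5P
47 = 6P
P* = 47/6 = 47/6

47/6


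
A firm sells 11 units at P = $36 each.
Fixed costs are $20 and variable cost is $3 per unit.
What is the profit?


Total Revenue = P * Q = 36 * 11 = $396
Total Cost = FC + VC*Q = 20 + 3*11 = $53
Profit = TR - TC = 396 - 53 = $343

$343


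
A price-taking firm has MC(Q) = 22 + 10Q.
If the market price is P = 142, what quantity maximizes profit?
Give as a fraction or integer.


In perfect competition, profit is maximized where P = MC.
142 = 22 + 10Q
120 = 10Q
Q* = 120/10 = 12

12


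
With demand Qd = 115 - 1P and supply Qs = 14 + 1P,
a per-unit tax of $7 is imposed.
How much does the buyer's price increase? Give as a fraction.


With a per-unit tax, the buyer's price increase depends on relative slopes.
Supply slope: d = 1, Demand slope: b = 1
Buyer's price increase = d * tax / (b + d)
= 1 * 7 / (1 + 1)
= 7 / 2 = 7/2

7/2


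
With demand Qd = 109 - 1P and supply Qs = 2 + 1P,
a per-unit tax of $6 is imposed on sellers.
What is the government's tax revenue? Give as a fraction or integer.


With tax on sellers, new supply: Qs' = 2 + 1(P - 6)
= 1P - 4
New equilibrium quantity:
Q_new = 105/2
Tax revenue = tax * Q_new = 6 * 105/2 = 315

315


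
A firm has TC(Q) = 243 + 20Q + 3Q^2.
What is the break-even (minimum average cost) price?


AC(Q) = 243/Q + 20 + 3Q
To minimize: dAC/dQ = -243/Q^2 + 3 = 0
Q^2 = 243/3 = 81
Q* = 9
Min AC = 243/9 + 20 + 3*9
Min AC = 27 + 20 + 27 = 74

74


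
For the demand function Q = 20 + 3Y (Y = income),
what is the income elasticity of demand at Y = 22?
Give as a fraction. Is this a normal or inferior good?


dQ/dY = 3
At Y = 22: Q = 20 + 3*22 = 86
Ey = (dQ/dY)(Y/Q) = 3 * 22 / 86 = 33/43
Since Ey > 0, this is a normal good.

33/43 (normal good)


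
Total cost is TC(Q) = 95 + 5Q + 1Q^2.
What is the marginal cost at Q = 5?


MC = dTC/dQ = 5 + 2*1*Q
At Q = 5:
MC = 5 + 2*5
MC = 5 + 10 = 15

15


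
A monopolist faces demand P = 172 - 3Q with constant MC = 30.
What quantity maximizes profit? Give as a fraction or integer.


TR = P*Q = (172 - 3Q)Q = 172Q - 3Q^2
MR = dTR/dQ = 172 - 6Q
Set MR = MC:
172 - 6Q = 30
142 = 6Q
Q* = 142/6 = 71/3

71/3


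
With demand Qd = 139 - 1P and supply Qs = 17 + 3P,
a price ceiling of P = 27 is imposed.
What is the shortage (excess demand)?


At P = 27:
Qd = 139 - 1*27 = 112
Qs = 17 + 3*27 = 98
Shortage = Qd - Qs = 112 - 98 = 14

14


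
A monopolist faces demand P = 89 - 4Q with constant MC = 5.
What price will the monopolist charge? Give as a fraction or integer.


MR = 89 - 8Q
Set MR = MC: 89 - 8Q = 5
Q* = 21/2
Substitute into demand:
P* = 89 - 4*21/2 = 47

47


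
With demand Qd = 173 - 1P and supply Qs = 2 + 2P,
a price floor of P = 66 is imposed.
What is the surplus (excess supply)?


At P = 66:
Qd = 173 - 1*66 = 107
Qs = 2 + 2*66 = 134
Surplus = Qs - Qd = 134 - 107 = 27

27


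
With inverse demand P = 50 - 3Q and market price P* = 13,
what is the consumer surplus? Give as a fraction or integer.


Maximum willingness to pay (at Q=0): P_max = 50
Quantity demanded at P* = 13:
Q* = (50 - 13)/3 = 37/3
CS = (1/2) * Q* * (P_max - P*)
CS = (1/2) * 37/3 * (50 - 13)
CS = (1/2) * 37/3 * 37 = 1369/6

1369/6


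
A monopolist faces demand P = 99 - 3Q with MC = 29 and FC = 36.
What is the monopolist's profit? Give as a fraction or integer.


MR = MC: 99 - 6Q = 29
Q* = 35/3
P* = 99 - 3*35/3 = 64
Profit = (P* - MC)*Q* - FC
= (64 - 29)*35/3 - 36
= 35*35/3 - 36
= 1225/3 - 36 = 1117/3

1117/3


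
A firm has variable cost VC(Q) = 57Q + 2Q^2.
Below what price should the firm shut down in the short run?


AVC(Q) = VC(Q)/Q = 57 + 2Q
AVC is increasing in Q, so minimum AVC is at Q -> 0+.
Min AVC = 57
The firm should shut down if P < 57.

57


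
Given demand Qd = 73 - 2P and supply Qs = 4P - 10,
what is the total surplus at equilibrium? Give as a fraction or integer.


Find equilibrium: 73 - 2P = 4P - 10
73 + 10 = 6P
P* = 83/6 = 83/6
Q* = 4*83/6 - 10 = 136/3
Inverse demand: P = 73/2 - Q/2, so P_max = 73/2
Inverse supply: P = 5/2 + Q/4, so P_min = 5/2
CS = (1/2) * 136/3 * (73/2 - 83/6) = 4624/9
PS = (1/2) * 136/3 * (83/6 - 5/2) = 2312/9
TS = CS + PS = 4624/9 + 2312/9 = 2312/3

2312/3


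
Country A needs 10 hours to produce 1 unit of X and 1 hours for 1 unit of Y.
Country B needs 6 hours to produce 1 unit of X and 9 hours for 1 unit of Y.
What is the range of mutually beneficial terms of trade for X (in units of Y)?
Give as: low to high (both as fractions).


Opportunity cost of X for Country A = hours_X / hours_Y = 10/1 = 10 units of Y
Opportunity cost of X for Country B = hours_X / hours_Y = 6/9 = 2/3 units of Y
Terms of trade must be between the two opportunity costs.
Range: 2/3 to 10

2/3 to 10


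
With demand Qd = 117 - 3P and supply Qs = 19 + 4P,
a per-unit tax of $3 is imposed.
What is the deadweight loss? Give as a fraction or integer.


Pre-tax equilibrium quantity: Q* = 75
Post-tax equilibrium quantity: Q_tax = 489/7
Reduction in quantity: Q* - Q_tax = 36/7
DWL = (1/2) * tax * (Q* - Q_tax)
DWL = (1/2) * 3 * 36/7 = 54/7

54/7


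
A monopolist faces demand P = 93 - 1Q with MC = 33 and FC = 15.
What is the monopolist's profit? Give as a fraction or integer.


MR = MC: 93 - 2Q = 33
Q* = 30
P* = 93 - 1*30 = 63
Profit = (P* - MC)*Q* - FC
= (63 - 33)*30 - 15
= 30*30 - 15
= 900 - 15 = 885

885


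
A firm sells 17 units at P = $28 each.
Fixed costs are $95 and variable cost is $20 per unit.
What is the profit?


Total Revenue = P * Q = 28 * 17 = $476
Total Cost = FC + VC*Q = 95 + 20*17 = $435
Profit = TR - TC = 476 - 435 = $41

$41


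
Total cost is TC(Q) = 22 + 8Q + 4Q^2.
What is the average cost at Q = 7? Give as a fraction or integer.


TC(7) = 22 + 8*7 + 4*7^2
TC(7) = 22 + 56 + 196 = 274
AC = TC/Q = 274/7 = 274/7

274/7


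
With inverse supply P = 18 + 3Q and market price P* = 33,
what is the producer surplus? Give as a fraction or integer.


Minimum supply price (at Q=0): P_min = 18
Quantity supplied at P* = 33:
Q* = (33 - 18)/3 = 5
PS = (1/2) * Q* * (P* - P_min)
PS = (1/2) * 5 * (33 - 18)
PS = (1/2) * 5 * 15 = 75/2

75/2


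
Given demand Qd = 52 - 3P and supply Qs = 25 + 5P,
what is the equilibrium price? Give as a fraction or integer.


At equilibrium, Qd = Qs.
52 - 3P = 25 + 5P
52 - 25 = 3P + 5P
27 = 8P
P* = 27/8 = 27/8

27/8


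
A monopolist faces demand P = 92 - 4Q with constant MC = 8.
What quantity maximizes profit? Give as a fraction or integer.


TR = P*Q = (92 - 4Q)Q = 92Q - 4Q^2
MR = dTR/dQ = 92 - 8Q
Set MR = MC:
92 - 8Q = 8
84 = 8Q
Q* = 84/8 = 21/2

21/2


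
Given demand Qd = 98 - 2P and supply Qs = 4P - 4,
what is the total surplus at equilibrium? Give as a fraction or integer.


Find equilibrium: 98 - 2P = 4P - 4
98 + 4 = 6P
P* = 102/6 = 17
Q* = 4*17 - 4 = 64
Inverse demand: P = 49 - Q/2, so P_max = 49
Inverse supply: P = 1 + Q/4, so P_min = 1
CS = (1/2) * 64 * (49 - 17) = 1024
PS = (1/2) * 64 * (17 - 1) = 512
TS = CS + PS = 1024 + 512 = 1536

1536


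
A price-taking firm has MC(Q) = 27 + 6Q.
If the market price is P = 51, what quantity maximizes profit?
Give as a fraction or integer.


In perfect competition, profit is maximized where P = MC.
51 = 27 + 6Q
24 = 6Q
Q* = 24/6 = 4

4


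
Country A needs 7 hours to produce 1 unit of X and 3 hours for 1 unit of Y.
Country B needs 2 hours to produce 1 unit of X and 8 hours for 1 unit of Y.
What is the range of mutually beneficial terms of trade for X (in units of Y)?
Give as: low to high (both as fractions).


Opportunity cost of X for Country A = hours_X / hours_Y = 7/3 = 7/3 units of Y
Opportunity cost of X for Country B = hours_X / hours_Y = 2/8 = 1/4 units of Y
Terms of trade must be between the two opportunity costs.
Range: 1/4 to 7/3

1/4 to 7/3


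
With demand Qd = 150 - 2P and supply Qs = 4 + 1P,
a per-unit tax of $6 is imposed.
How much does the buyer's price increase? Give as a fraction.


With a per-unit tax, the buyer's price increase depends on relative slopes.
Supply slope: d = 1, Demand slope: b = 2
Buyer's price increase = d * tax / (b + d)
= 1 * 6 / (2 + 1)
= 6 / 3 = 2

2


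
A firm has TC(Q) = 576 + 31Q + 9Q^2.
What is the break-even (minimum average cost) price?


AC(Q) = 576/Q + 31 + 9Q
To minimize: dAC/dQ = -576/Q^2 + 9 = 0
Q^2 = 576/9 = 64
Q* = 8
Min AC = 576/8 + 31 + 9*8
Min AC = 72 + 31 + 72 = 175

175


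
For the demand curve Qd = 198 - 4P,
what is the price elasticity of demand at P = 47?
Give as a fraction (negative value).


dQ/dP = -4
At P = 47: Q = 198 - 4*47 = 10
E = (dQ/dP)(P/Q) = (-4)(47/10) = -94/5

-94/5


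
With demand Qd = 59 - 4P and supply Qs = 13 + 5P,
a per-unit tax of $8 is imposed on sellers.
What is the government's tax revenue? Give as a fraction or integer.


With tax on sellers, new supply: Qs' = 13 + 5(P - 8)
= 5P - 27
New equilibrium quantity:
Q_new = 187/9
Tax revenue = tax * Q_new = 8 * 187/9 = 1496/9

1496/9


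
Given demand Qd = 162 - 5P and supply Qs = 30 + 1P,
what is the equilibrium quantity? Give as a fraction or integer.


First find equilibrium price:
162 - 5P = 30 + 1P
P* = 132/6 = 22
Then substitute into demand:
Q* = 162 - 5 * 22 = 52

52


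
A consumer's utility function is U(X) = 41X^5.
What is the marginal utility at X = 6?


MU = dU/dX = 41*5*X^(5-1)
MU = 205*X^4
At X = 6:
MU = 205 * 6^4
MU = 205 * 1296 = 265680

265680


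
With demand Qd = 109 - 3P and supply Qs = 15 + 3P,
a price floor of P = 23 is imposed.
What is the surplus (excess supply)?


At P = 23:
Qd = 109 - 3*23 = 40
Qs = 15 + 3*23 = 84
Surplus = Qs - Qd = 84 - 40 = 44

44


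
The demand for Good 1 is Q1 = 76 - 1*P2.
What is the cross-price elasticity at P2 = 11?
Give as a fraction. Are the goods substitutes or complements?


dQ1/dP2 = -1
At P2 = 11: Q1 = 76 - 1*11 = 65
Exy = (dQ1/dP2)(P2/Q1) = -1 * 11 / 65 = -11/65
Since Exy < 0, the goods are complements.

-11/65 (complements)


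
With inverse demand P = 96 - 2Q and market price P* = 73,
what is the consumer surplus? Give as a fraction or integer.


Maximum willingness to pay (at Q=0): P_max = 96
Quantity demanded at P* = 73:
Q* = (96 - 73)/2 = 23/2
CS = (1/2) * Q* * (P_max - P*)
CS = (1/2) * 23/2 * (96 - 73)
CS = (1/2) * 23/2 * 23 = 529/4

529/4


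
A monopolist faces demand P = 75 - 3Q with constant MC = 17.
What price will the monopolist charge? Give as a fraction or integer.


MR = 75 - 6Q
Set MR = MC: 75 - 6Q = 17
Q* = 29/3
Substitute into demand:
P* = 75 - 3*29/3 = 46

46


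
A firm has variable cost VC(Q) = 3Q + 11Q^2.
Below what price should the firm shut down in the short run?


AVC(Q) = VC(Q)/Q = 3 + 11Q
AVC is increasing in Q, so minimum AVC is at Q -> 0+.
Min AVC = 3
The firm should shut down if P < 3.

3


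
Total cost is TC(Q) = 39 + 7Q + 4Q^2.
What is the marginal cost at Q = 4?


MC = dTC/dQ = 7 + 2*4*Q
At Q = 4:
MC = 7 + 8*4
MC = 7 + 32 = 39

39


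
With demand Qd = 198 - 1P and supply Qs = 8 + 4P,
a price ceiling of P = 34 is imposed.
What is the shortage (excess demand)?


At P = 34:
Qd = 198 - 1*34 = 164
Qs = 8 + 4*34 = 144
Shortage = Qd - Qs = 164 - 144 = 20

20


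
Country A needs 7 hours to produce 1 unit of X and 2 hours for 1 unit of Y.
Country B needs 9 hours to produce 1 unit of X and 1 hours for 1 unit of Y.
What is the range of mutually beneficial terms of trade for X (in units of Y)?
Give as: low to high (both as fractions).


Opportunity cost of X for Country A = hours_X / hours_Y = 7/2 = 7/2 units of Y
Opportunity cost of X for Country B = hours_X / hours_Y = 9/1 = 9 units of Y
Terms of trade must be between the two opportunity costs.
Range: 7/2 to 9

7/2 to 9


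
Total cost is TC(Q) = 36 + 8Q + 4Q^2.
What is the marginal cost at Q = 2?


MC = dTC/dQ = 8 + 2*4*Q
At Q = 2:
MC = 8 + 8*2
MC = 8 + 16 = 24

24


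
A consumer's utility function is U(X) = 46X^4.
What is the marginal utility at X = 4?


MU = dU/dX = 46*4*X^(4-1)
MU = 184*X^3
At X = 4:
MU = 184 * 4^3
MU = 184 * 64 = 11776

11776


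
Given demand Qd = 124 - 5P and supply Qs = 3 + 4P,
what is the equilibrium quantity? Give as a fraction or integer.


First find equilibrium price:
124 - 5P = 3 + 4P
P* = 121/9 = 121/9
Then substitute into demand:
Q* = 124 - 5 * 121/9 = 511/9

511/9


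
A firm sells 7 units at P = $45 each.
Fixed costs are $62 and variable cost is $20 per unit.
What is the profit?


Total Revenue = P * Q = 45 * 7 = $315
Total Cost = FC + VC*Q = 62 + 20*7 = $202
Profit = TR - TC = 315 - 202 = $113

$113


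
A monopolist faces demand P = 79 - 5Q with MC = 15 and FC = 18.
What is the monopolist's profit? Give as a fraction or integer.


MR = MC: 79 - 10Q = 15
Q* = 32/5
P* = 79 - 5*32/5 = 47
Profit = (P* - MC)*Q* - FC
= (47 - 15)*32/5 - 18
= 32*32/5 - 18
= 1024/5 - 18 = 934/5

934/5


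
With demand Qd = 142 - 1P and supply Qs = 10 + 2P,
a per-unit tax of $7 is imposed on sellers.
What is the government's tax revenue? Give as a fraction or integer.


With tax on sellers, new supply: Qs' = 10 + 2(P - 7)
= 2P - 4
New equilibrium quantity:
Q_new = 280/3
Tax revenue = tax * Q_new = 7 * 280/3 = 1960/3

1960/3


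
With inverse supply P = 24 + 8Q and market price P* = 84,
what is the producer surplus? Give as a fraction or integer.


Minimum supply price (at Q=0): P_min = 24
Quantity supplied at P* = 84:
Q* = (84 - 24)/8 = 15/2
PS = (1/2) * Q* * (P* - P_min)
PS = (1/2) * 15/2 * (84 - 24)
PS = (1/2) * 15/2 * 60 = 225

225


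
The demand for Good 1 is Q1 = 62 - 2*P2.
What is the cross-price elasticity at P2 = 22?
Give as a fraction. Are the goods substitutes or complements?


dQ1/dP2 = -2
At P2 = 22: Q1 = 62 - 2*22 = 18
Exy = (dQ1/dP2)(P2/Q1) = -2 * 22 / 18 = -22/9
Since Exy < 0, the goods are complements.

-22/9 (complements)


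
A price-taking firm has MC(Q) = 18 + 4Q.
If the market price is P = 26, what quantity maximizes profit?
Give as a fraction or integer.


In perfect competition, profit is maximized where P = MC.
26 = 18 + 4Q
8 = 4Q
Q* = 8/4 = 2

2
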